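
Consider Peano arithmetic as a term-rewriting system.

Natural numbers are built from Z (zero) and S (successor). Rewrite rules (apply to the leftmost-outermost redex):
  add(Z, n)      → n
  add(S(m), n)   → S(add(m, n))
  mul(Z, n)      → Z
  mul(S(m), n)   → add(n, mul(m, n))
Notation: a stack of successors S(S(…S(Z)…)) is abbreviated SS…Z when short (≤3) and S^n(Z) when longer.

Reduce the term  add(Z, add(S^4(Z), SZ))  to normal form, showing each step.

Answer: normal form = S^5(Z)  (in 6 steps)

Working:
  start: add(Z, add(S^4(Z), SZ))
  step 1: add(S^4(Z), SZ)
  step 2: S(add(SSSZ, SZ))
  step 3: S(S(add(SSZ, SZ)))
  step 4: S(S(S(add(SZ, SZ))))
  step 5: S(S(S(S(add(Z, SZ)))))
  step 6: S^5(Z)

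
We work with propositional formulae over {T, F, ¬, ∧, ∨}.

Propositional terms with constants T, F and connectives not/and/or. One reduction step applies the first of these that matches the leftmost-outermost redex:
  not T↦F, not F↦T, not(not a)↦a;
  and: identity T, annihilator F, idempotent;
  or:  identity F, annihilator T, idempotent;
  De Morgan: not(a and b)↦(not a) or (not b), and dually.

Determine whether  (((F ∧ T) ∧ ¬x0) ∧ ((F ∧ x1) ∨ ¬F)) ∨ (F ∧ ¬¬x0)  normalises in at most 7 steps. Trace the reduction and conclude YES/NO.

  start: (((F ∧ T) ∧ ¬x0) ∧ ((F ∧ x1) ∨ ¬F)) ∨ (F ∧ ¬¬x0)
  →1  ((F ∧ ¬x0) ∧ ((F ∧ x1) ∨ ¬F)) ∨ (F ∧ ¬¬x0)
  →2  (F ∧ ((F ∧ x1) ∨ ¬F)) ∨ (F ∧ ¬¬x0)
  →3  F ∨ (F ∧ ¬¬x0)
  →4  F ∧ ¬¬x0
  →5  F

Answer: YES — reaches normal form F in 5 ≤ 7 steps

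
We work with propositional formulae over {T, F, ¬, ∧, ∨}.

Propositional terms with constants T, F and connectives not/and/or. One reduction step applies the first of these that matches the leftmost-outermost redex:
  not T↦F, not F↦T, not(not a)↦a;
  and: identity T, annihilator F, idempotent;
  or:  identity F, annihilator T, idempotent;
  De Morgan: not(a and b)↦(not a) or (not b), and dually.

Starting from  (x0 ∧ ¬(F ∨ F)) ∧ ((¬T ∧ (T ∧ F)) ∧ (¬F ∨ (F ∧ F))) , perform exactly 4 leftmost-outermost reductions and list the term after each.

Answer: after 4 steps: x0 ∧ ((¬T ∧ (T ∧ F)) ∧ (¬F ∨ (F ∧ F)))

Reduction:
  start: (x0 ∧ ¬(F ∨ F)) ∧ ((¬T ∧ (T ∧ F)) ∧ (¬F ∨ (F ∧ F)))
  step 1: (x0 ∧ (¬F ∧ ¬F)) ∧ ((¬T ∧ (T ∧ F)) ∧ (¬F ∨ (F ∧ F)))
  step 2: (x0 ∧ ¬F) ∧ ((¬T ∧ (T ∧ F)) ∧ (¬F ∨ (F ∧ F)))
  step 3: (x0 ∧ T) ∧ ((¬T ∧ (T ∧ F)) ∧ (¬F ∨ (F ∧ F)))
  step 4: x0 ∧ ((¬T ∧ (T ∧ F)) ∧ (¬F ∨ (F ∧ F)))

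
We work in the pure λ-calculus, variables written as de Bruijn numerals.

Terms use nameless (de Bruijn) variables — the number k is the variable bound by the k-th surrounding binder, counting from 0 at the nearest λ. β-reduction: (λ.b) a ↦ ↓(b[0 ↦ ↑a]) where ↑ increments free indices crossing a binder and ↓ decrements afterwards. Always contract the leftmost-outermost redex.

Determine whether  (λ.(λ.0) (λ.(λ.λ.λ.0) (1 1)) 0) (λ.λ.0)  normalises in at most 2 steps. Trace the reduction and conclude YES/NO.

  start: (λ.(λ.0) (λ.(λ.λ.λ.0) (1 1)) 0) (λ.λ.0)
  →1  (λ.0) (λ.(λ.λ.λ.0) ((λ.λ.0) (λ.λ.0))) (λ.λ.0)
  →2  (λ.(λ.λ.λ.0) ((λ.λ.0) (λ.λ.0))) (λ.λ.0)

Answer: NO — after 2 steps the term is (λ.(λ.λ.λ.0) ((λ.λ.0) (λ.λ.0))) (λ.λ.0), not yet normal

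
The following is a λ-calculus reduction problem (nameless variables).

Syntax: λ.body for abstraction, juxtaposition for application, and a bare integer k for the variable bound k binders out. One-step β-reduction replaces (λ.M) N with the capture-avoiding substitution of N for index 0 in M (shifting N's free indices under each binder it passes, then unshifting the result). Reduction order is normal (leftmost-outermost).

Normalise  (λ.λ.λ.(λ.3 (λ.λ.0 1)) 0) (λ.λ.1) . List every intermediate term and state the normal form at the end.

  start: (λ.λ.λ.(λ.3 (λ.λ.0 1)) 0) (λ.λ.1)
  [1] λ.λ.(λ.(λ.λ.1) (λ.λ.0 1)) 0
  [2] λ.λ.(λ.λ.1) (λ.λ.0 1)
  [3] λ.λ.λ.λ.λ.0 1

Answer: normal form = λ.λ.λ.λ.λ.0 1  (in 3 steps)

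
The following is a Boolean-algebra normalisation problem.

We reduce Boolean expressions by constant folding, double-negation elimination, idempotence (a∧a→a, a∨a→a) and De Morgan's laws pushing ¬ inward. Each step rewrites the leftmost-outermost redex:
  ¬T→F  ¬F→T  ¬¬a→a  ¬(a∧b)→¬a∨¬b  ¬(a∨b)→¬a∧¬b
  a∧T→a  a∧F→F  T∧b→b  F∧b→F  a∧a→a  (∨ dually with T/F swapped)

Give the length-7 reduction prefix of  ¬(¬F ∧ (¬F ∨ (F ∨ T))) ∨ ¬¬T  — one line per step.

  start: ¬(¬F ∧ (¬F ∨ (F ∨ T))) ∨ ¬¬T
  [1] (¬¬F ∨ ¬(¬F ∨ (F ∨ T))) ∨ ¬¬T
  [2] (F ∨ ¬(¬F ∨ (F ∨ T))) ∨ ¬¬T
  [3] ¬(¬F ∨ (F ∨ T)) ∨ ¬¬T
  [4] (¬¬F ∧ ¬(F ∨ T)) ∨ ¬¬T
  [5] (F ∧ ¬(F ∨ T)) ∨ ¬¬T
  [6] F ∨ ¬¬T
  [7] ¬¬T

Answer: after 7 steps: ¬¬T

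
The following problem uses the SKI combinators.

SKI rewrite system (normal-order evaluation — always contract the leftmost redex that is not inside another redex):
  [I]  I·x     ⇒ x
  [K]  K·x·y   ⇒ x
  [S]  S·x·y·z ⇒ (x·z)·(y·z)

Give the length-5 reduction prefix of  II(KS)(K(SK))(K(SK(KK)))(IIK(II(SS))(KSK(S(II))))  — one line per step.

Answer: after 5 steps: S(K(SK(KK)))(K(II(SS))(KSK(S(II))))

Reduction:
  start: II(KS)(K(SK))(K(SK(KK)))(IIK(II(SS))(KSK(S(II))))
  →1  I(KS)(K(SK))(K(SK(KK)))(IIK(II(SS))(KSK(S(II))))
  →2  KS(K(SK))(K(SK(KK)))(IIK(II(SS))(KSK(S(II))))
  →3  S(K(SK(KK)))(IIK(II(SS))(KSK(S(II))))
  →4  S(K(SK(KK)))(IK(II(SS))(KSK(S(II))))
  →5  S(K(SK(KK)))(K(II(SS))(KSK(S(II))))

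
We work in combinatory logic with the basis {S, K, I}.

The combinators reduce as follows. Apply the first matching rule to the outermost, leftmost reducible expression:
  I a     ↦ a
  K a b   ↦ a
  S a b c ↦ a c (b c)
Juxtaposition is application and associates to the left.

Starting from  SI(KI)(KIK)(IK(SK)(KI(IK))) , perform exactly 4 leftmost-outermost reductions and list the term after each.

Answer: after 4 steps: KI(KIK)(IK(SK)(KI(IK)))

Working:
  start: SI(KI)(KIK)(IK(SK)(KI(IK)))
  →1  I(KIK)(KI(KIK))(IK(SK)(KI(IK)))
  →2  KIK(KI(KIK))(IK(SK)(KI(IK)))
  →3  I(KI(KIK))(IK(SK)(KI(IK)))
  →4  KI(KIK)(IK(SK)(KI(IK)))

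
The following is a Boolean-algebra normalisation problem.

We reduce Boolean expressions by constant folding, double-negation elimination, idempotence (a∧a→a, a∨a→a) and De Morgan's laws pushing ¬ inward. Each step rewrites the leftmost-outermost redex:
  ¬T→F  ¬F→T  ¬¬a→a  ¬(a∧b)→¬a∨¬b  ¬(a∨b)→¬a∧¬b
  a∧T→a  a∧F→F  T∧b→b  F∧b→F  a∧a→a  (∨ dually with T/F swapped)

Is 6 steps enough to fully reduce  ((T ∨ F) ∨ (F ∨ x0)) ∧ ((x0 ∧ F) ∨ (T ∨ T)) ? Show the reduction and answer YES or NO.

Answer: YES — reaches normal form T in 6 ≤ 6 steps

Working:
  start: ((T ∨ F) ∨ (F ∨ x0)) ∧ ((x0 ∧ F) ∨ (T ∨ T))
  step 1: (T ∨ (F ∨ x0)) ∧ ((x0 ∧ F) ∨ (T ∨ T))
  step 2: T ∧ ((x0 ∧ F) ∨ (T ∨ T))
  step 3: (x0 ∧ F) ∨ (T ∨ T)
  step 4: F ∨ (T ∨ T)
  step 5: T ∨ T
  step 6: T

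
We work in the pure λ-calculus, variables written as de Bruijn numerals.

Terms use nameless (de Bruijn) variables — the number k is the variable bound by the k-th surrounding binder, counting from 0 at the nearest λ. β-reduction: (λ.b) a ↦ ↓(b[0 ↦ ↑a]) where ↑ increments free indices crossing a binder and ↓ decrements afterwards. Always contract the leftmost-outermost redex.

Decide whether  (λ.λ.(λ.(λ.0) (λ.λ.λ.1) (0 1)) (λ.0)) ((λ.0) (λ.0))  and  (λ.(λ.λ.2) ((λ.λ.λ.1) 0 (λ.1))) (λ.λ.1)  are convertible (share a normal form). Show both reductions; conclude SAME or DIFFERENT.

Answer: SAME — A ⇓ λ.λ.λ.1, B ⇓ λ.λ.λ.1

Working:
Term A:
  start: (λ.λ.(λ.(λ.0) (λ.λ.λ.1) (0 1)) (λ.0)) ((λ.0) (λ.0))
  →1  λ.(λ.(λ.0) (λ.λ.λ.1) (0 1)) (λ.0)
  →2  λ.(λ.0) (λ.λ.λ.1) ((λ.0) 0)
  →3  λ.(λ.λ.λ.1) ((λ.0) 0)
  →4  λ.λ.λ.1

Term B:
  start: (λ.(λ.λ.2) ((λ.λ.λ.1) 0 (λ.1))) (λ.λ.1)
  →1  (λ.λ.λ.λ.1) ((λ.λ.λ.1) (λ.λ.1) (λ.λ.λ.1))
  →2  λ.λ.λ.1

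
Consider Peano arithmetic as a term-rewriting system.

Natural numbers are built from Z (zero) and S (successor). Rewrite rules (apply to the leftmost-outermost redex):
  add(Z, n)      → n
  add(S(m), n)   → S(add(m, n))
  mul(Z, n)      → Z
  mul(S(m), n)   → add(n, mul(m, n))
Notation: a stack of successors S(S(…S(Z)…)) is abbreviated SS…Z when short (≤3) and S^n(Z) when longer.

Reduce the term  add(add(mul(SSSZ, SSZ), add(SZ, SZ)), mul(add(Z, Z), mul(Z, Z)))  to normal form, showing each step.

Answer: normal form = S^8(Z)  (in 33 steps)

Working:
  start: add(add(mul(SSSZ, SSZ), add(SZ, SZ)), mul(add(Z, Z), mul(Z, Z)))
  step 1: add(add(add(SSZ, mul(SSZ, SSZ)), add(SZ, SZ)), mul(add(Z, Z), mul(Z, Z)))
  step 2: add(add(S(add(SZ, mul(SSZ, SSZ))), add(SZ, SZ)), mul(add(Z, Z), mul(Z, Z)))
  step 3: add(S(add(add(SZ, mul(SSZ, SSZ)), add(SZ, SZ))), mul(add(Z, Z), mul(Z, Z)))
  step 4: S(add(add(add(SZ, mul(SSZ, SSZ)), add(SZ, SZ)), mul(add(Z, Z), mul(Z, Z))))
  step 5: S(add(add(S(add(Z, mul(SSZ, SSZ))), add(SZ, SZ)), mul(add(Z, Z), mul(Z, Z))))
  step 6: S(add(S(add(add(Z, mul(SSZ, SSZ)), add(SZ, SZ))), mul(add(Z, Z), mul(Z, Z))))
  step 7: S(S(add(add(add(Z, mul(SSZ, SSZ)), add(SZ, SZ)), mul(add(Z, Z), mul(Z, Z)))))
  step 8: S(S(add(add(mul(SSZ, SSZ), add(SZ, SZ)), mul(add(Z, Z), mul(Z, Z)))))
  step 9: S(S(add(add(add(SSZ, mul(SZ, SSZ)), add(SZ, SZ)), mul(add(Z, Z), mul(Z, Z)))))
  step 10: S(S(add(add(S(add(SZ, mul(SZ, SSZ))), add(SZ, SZ)), mul(add(Z, Z), mul(Z, Z)))))
  step 11: S(S(add(S(add(add(SZ, mul(SZ, SSZ)), add(SZ, SZ))), mul(add(Z, Z), mul(Z, Z)))))
  step 12: S(S(S(add(add(add(SZ, mul(SZ, SSZ)), add(SZ, SZ)), mul(add(Z, Z), mul(Z, Z))))))
  step 13: S(S(S(add(add(S(add(Z, mul(SZ, SSZ))), add(SZ, SZ)), mul(add(Z, Z), mul(Z, Z))))))
  step 14: S(S(S(add(S(add(add(Z, mul(SZ, SSZ)), add(SZ, SZ))), mul(add(Z, Z), mul(Z, Z))))))
  step 15: S(S(S(S(add(add(add(Z, mul(SZ, SSZ)), add(SZ, SZ)), mul(add(Z, Z), mul(Z, Z)))))))
  step 16: S(S(S(S(add(add(mul(SZ, SSZ), add(SZ, SZ)), mul(add(Z, Z), mul(Z, Z)))))))
  step 17: S(S(S(S(add(add(add(SSZ, mul(Z, SSZ)), add(SZ, SZ)), mul(add(Z, Z), mul(Z, Z)))))))
  step 18: S(S(S(S(add(add(S(add(SZ, mul(Z, SSZ))), add(SZ, SZ)), mul(add(Z, Z), mul(Z, Z)))))))
  step 19: S(S(S(S(add(S(add(add(SZ, mul(Z, SSZ)), add(SZ, SZ))), mul(add(Z, Z), mul(Z, Z)))))))
  step 20: S(S(S(S(S(add(add(add(SZ, mul(Z, SSZ)), add(SZ, SZ)), mul(add(Z, Z), mul(Z, Z))))))))
  step 21: S(S(S(S(S(add(add(S(add(Z, mul(Z, SSZ))), add(SZ, SZ)), mul(add(Z, Z), mul(Z, Z))))))))
  step 22: S(S(S(S(S(add(S(add(add(Z, mul(Z, SSZ)), add(SZ, SZ))), mul(add(Z, Z), mul(Z, Z))))))))
  step 23: S(S(S(S(S(S(add(add(add(Z, mul(Z, SSZ)), add(SZ, SZ)), mul(add(Z, Z), mul(Z, Z)))))))))
  step 24: S(S(S(S(S(S(add(add(mul(Z, SSZ), add(SZ, SZ)), mul(add(Z, Z), mul(Z, Z)))))))))
  step 25: S(S(S(S(S(S(add(add(Z, add(SZ, SZ)), mul(add(Z, Z), mul(Z, Z)))))))))
  step 26: S(S(S(S(S(S(add(add(SZ, SZ), mul(add(Z, Z), mul(Z, Z)))))))))
  step 27: S(S(S(S(S(S(add(S(add(Z, SZ)), mul(add(Z, Z), mul(Z, Z)))))))))
  step 28: S(S(S(S(S(S(S(add(add(Z, SZ), mul(add(Z, Z), mul(Z, Z))))))))))
  step 29: S(S(S(S(S(S(S(add(SZ, mul(add(Z, Z), mul(Z, Z))))))))))
  step 30: S(S(S(S(S(S(S(S(add(Z, mul(add(Z, Z), mul(Z, Z)))))))))))
  step 31: S(S(S(S(S(S(S(S(mul(add(Z, Z), mul(Z, Z))))))))))
  step 32: S(S(S(S(S(S(S(S(mul(Z, mul(Z, Z))))))))))
  step 33: S^8(Z)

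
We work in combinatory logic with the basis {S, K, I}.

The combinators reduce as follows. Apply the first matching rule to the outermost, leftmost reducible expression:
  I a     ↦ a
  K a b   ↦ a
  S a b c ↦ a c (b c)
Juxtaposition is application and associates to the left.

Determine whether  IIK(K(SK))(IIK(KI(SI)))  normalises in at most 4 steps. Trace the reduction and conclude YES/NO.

  start: IIK(K(SK))(IIK(KI(SI)))
  →1  IK(K(SK))(IIK(KI(SI)))
  →2  K(K(SK))(IIK(KI(SI)))
  →3  K(SK)

Answer: YES — reaches normal form K(SK) in 3 ≤ 4 steps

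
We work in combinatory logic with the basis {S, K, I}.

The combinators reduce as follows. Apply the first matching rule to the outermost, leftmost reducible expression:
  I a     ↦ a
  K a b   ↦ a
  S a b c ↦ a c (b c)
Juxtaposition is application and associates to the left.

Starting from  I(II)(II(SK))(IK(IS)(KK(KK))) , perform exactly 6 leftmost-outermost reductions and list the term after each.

Answer: after 6 steps: SK(K(IS)(KK(KK)))

Reduction:
  start: I(II)(II(SK))(IK(IS)(KK(KK)))
  [1] II(II(SK))(IK(IS)(KK(KK)))
  [2] I(II(SK))(IK(IS)(KK(KK)))
  [3] II(SK)(IK(IS)(KK(KK)))
  [4] I(SK)(IK(IS)(KK(KK)))
  [5] SK(IK(IS)(KK(KK)))
  [6] SK(K(IS)(KK(KK)))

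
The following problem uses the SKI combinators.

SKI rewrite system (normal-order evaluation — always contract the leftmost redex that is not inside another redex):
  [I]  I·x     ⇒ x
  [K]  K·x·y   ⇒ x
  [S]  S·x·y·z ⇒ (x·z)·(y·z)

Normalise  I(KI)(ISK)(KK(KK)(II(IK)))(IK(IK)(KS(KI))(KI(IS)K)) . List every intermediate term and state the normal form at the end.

Answer: normal form = K  (in 8 steps)

Working:
  start: I(KI)(ISK)(KK(KK)(II(IK)))(IK(IK)(KS(KI))(KI(IS)K))
  [1] KI(ISK)(KK(KK)(II(IK)))(IK(IK)(KS(KI))(KI(IS)K))
  [2] I(KK(KK)(II(IK)))(IK(IK)(KS(KI))(KI(IS)K))
  [3] KK(KK)(II(IK))(IK(IK)(KS(KI))(KI(IS)K))
  [4] K(II(IK))(IK(IK)(KS(KI))(KI(IS)K))
  [5] II(IK)
  [6] I(IK)
  [7] IK
  [8] K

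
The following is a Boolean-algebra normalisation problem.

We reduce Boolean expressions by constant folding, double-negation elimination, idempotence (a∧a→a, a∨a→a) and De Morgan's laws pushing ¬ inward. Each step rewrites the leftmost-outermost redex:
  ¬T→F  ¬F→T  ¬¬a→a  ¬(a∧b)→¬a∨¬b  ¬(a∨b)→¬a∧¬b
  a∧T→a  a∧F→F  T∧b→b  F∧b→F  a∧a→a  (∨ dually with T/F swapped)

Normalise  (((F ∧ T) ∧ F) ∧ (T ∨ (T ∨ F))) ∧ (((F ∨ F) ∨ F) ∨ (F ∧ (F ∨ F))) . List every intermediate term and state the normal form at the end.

Answer: normal form = F  (in 3 steps)

Reduction:
  start: (((F ∧ T) ∧ F) ∧ (T ∨ (T ∨ F))) ∧ (((F ∨ F) ∨ F) ∨ (F ∧ (F ∨ F)))
  step 1: (F ∧ (T ∨ (T ∨ F))) ∧ (((F ∨ F) ∨ F) ∨ (F ∧ (F ∨ F)))
  step 2: F ∧ (((F ∨ F) ∨ F) ∨ (F ∧ (F ∨ F)))
  step 3: F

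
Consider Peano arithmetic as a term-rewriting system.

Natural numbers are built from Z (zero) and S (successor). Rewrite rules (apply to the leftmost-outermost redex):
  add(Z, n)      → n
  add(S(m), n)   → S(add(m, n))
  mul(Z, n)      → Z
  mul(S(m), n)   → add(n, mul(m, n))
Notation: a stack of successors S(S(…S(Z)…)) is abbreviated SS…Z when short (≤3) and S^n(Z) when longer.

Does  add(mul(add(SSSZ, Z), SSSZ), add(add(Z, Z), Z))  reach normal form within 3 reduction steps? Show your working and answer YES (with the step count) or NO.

Answer: NO — after 3 steps the term is add(S(add(SSZ, mul(add(SSZ, Z), SSSZ))), add(add(Z, Z), Z)), not yet normal

Working:
  start: add(mul(add(SSSZ, Z), SSSZ), add(add(Z, Z), Z))
  step 1: add(mul(S(add(SSZ, Z)), SSSZ), add(add(Z, Z), Z))
  step 2: add(add(SSSZ, mul(add(SSZ, Z), SSSZ)), add(add(Z, Z), Z))
  step 3: add(S(add(SSZ, mul(add(SSZ, Z), SSSZ))), add(add(Z, Z), Z))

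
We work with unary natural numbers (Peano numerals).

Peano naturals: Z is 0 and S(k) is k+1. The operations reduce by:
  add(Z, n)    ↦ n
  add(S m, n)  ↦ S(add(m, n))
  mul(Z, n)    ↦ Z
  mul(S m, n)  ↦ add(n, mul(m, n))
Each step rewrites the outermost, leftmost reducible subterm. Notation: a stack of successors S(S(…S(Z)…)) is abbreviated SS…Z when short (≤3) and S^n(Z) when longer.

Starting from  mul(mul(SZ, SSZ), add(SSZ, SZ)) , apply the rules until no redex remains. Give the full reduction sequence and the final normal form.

  start: mul(mul(SZ, SSZ), add(SSZ, SZ))
  →1  mul(add(SSZ, mul(Z, SSZ)), add(SSZ, SZ))
  →2  mul(S(add(SZ, mul(Z, SSZ))), add(SSZ, SZ))
  →3  add(add(SSZ, SZ), mul(add(SZ, mul(Z, SSZ)), add(SSZ, SZ)))
  →4  add(S(add(SZ, SZ)), mul(add(SZ, mul(Z, SSZ)), add(SSZ, SZ)))
  →5  S(add(add(SZ, SZ), mul(add(SZ, mul(Z, SSZ)), add(SSZ, SZ))))
  →6  S(add(S(add(Z, SZ)), mul(add(SZ, mul(Z, SSZ)), add(SSZ, SZ))))
  →7  S(S(add(add(Z, SZ), mul(add(SZ, mul(Z, SSZ)), add(SSZ, SZ)))))
  →8  S(S(add(SZ, mul(add(SZ, mul(Z, SSZ)), add(SSZ, SZ)))))
  →9  S(S(S(add(Z, mul(add(SZ, mul(Z, SSZ)), add(SSZ, SZ))))))
  →10  S(S(S(mul(add(SZ, mul(Z, SSZ)), add(SSZ, SZ)))))
  →11  S(S(S(mul(S(add(Z, mul(Z, SSZ))), add(SSZ, SZ)))))
  →12  S(S(S(add(add(SSZ, SZ), mul(add(Z, mul(Z, SSZ)), add(SSZ, SZ))))))
  →13  S(S(S(add(S(add(SZ, SZ)), mul(add(Z, mul(Z, SSZ)), add(SSZ, SZ))))))
  →14  S(S(S(S(add(add(SZ, SZ), mul(add(Z, mul(Z, SSZ)), add(SSZ, SZ)))))))
  →15  S(S(S(S(add(S(add(Z, SZ)), mul(add(Z, mul(Z, SSZ)), add(SSZ, SZ)))))))
  →16  S(S(S(S(S(add(add(Z, SZ), mul(add(Z, mul(Z, SSZ)), add(SSZ, SZ))))))))
  →17  S(S(S(S(S(add(SZ, mul(add(Z, mul(Z, SSZ)), add(SSZ, SZ))))))))
  →18  S(S(S(S(S(S(add(Z, mul(add(Z, mul(Z, SSZ)), add(SSZ, SZ)))))))))
  →19  S(S(S(S(S(S(mul(add(Z, mul(Z, SSZ)), add(SSZ, SZ))))))))
  →20  S(S(S(S(S(S(mul(mul(Z, SSZ), add(SSZ, SZ))))))))
  →21  S(S(S(S(S(S(mul(Z, add(SSZ, SZ))))))))
  →22  S^6(Z)

Answer: normal form = S^6(Z)  (in 22 steps)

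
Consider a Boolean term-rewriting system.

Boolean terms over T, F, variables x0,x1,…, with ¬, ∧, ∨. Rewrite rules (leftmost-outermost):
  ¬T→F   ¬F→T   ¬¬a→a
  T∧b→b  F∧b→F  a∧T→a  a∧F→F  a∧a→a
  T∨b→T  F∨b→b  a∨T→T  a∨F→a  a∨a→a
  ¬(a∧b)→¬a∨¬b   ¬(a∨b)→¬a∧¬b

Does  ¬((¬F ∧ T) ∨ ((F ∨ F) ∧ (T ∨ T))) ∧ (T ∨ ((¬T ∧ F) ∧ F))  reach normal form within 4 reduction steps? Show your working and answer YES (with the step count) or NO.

Answer: NO — after 4 steps the term is (¬T ∧ ¬((F ∨ F) ∧ (T ∨ T))) ∧ (T ∨ ((¬T ∧ F) ∧ F)), not yet normal

Working:
  start: ¬((¬F ∧ T) ∨ ((F ∨ F) ∧ (T ∨ T))) ∧ (T ∨ ((¬T ∧ F) ∧ F))
  step 1: (¬(¬F ∧ T) ∧ ¬((F ∨ F) ∧ (T ∨ T))) ∧ (T ∨ ((¬T ∧ F) ∧ F))
  step 2: ((¬¬F ∨ ¬T) ∧ ¬((F ∨ F) ∧ (T ∨ T))) ∧ (T ∨ ((¬T ∧ F) ∧ F))
  step 3: ((F ∨ ¬T) ∧ ¬((F ∨ F) ∧ (T ∨ T))) ∧ (T ∨ ((¬T ∧ F) ∧ F))
  step 4: (¬T ∧ ¬((F ∨ F) ∧ (T ∨ T))) ∧ (T ∨ ((¬T ∧ F) ∧ F))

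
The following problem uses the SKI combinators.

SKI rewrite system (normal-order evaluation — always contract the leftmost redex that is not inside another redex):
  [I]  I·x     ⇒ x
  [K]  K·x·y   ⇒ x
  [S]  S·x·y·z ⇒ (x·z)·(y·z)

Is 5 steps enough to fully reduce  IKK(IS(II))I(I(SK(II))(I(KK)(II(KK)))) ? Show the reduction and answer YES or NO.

  start: IKK(IS(II))I(I(SK(II))(I(KK)(II(KK))))
  step 1: KK(IS(II))I(I(SK(II))(I(KK)(II(KK))))
  step 2: KI(I(SK(II))(I(KK)(II(KK))))
  step 3: I

Answer: YES — reaches normal form I in 3 ≤ 5 steps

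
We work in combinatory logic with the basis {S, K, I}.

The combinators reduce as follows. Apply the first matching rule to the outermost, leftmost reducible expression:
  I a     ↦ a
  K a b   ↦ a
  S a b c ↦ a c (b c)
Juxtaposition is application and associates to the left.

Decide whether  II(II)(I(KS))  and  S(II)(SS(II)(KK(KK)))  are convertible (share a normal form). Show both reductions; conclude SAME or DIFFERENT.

Answer: DIFFERENT — A ⇓ KS, B ⇓ SI(SKK)

Derivation:
Term A:
  start: II(II)(I(KS))
  step 1: I(II)(I(KS))
  step 2: II(I(KS))
  step 3: I(I(KS))
  step 4: I(KS)
  step 5: KS

Term B:
  start: S(II)(SS(II)(KK(KK)))
  step 1: SI(SS(II)(KK(KK)))
  step 2: SI(S(KK(KK))(II(KK(KK))))
  step 3: SI(SK(II(KK(KK))))
  step 4: SI(SK(I(KK(KK))))
  step 5: SI(SK(KK(KK)))
  step 6: SI(SKK)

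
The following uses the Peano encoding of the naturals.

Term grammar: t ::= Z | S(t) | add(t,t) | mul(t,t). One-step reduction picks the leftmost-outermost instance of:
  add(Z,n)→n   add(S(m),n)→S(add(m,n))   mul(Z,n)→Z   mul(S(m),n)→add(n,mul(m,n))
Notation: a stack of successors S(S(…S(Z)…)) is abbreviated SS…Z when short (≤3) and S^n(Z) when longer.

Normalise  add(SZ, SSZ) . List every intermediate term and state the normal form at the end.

Answer: normal form = SSSZ  (in 2 steps)

Working:
  start: add(SZ, SSZ)
  [1] S(add(Z, SSZ))
  [2] SSSZ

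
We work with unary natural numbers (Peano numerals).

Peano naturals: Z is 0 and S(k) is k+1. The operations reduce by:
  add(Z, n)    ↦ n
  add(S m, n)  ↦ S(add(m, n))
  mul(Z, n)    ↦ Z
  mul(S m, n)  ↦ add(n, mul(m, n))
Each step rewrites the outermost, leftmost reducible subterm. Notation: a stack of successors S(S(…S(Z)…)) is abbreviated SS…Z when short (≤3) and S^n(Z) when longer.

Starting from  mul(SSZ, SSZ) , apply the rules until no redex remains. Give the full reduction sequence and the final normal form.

Answer: normal form = S^4(Z)  (in 9 steps)

Derivation:
  start: mul(SSZ, SSZ)
  step 1: add(SSZ, mul(SZ, SSZ))
  step 2: S(add(SZ, mul(SZ, SSZ)))
  step 3: S(S(add(Z, mul(SZ, SSZ))))
  step 4: S(S(mul(SZ, SSZ)))
  step 5: S(S(add(SSZ, mul(Z, SSZ))))
  step 6: S(S(S(add(SZ, mul(Z, SSZ)))))
  step 7: S(S(S(S(add(Z, mul(Z, SSZ))))))
  step 8: S(S(S(S(mul(Z, SSZ)))))
  step 9: S^4(Z)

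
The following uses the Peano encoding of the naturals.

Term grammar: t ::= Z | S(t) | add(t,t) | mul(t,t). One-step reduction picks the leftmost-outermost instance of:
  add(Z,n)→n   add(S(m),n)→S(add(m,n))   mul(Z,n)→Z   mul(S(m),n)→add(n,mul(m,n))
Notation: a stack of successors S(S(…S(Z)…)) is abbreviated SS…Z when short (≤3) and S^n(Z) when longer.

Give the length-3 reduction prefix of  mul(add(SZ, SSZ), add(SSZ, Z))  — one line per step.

Answer: after 3 steps: add(S(add(SZ, Z)), mul(add(Z, SSZ), add(SSZ, Z)))

Reduction:
  start: mul(add(SZ, SSZ), add(SSZ, Z))
  →1  mul(S(add(Z, SSZ)), add(SSZ, Z))
  →2  add(add(SSZ, Z), mul(add(Z, SSZ), add(SSZ, Z)))
  →3  add(S(add(SZ, Z)), mul(add(Z, SSZ), add(SSZ, Z)))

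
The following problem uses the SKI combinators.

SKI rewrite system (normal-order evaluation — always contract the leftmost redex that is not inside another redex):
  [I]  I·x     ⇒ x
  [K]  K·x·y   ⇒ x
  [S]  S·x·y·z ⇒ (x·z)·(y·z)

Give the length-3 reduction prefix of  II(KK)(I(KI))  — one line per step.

  start: II(KK)(I(KI))
  step 1: I(KK)(I(KI))
  step 2: KK(I(KI))
  step 3: K

Answer: after 3 steps: K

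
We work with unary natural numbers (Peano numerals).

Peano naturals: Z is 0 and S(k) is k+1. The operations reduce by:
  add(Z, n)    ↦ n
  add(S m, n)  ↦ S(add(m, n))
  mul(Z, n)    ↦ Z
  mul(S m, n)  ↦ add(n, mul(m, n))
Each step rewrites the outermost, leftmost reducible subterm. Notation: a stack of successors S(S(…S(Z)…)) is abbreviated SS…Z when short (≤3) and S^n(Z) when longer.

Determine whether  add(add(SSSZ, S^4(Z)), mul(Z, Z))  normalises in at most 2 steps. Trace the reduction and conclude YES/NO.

  start: add(add(SSSZ, S^4(Z)), mul(Z, Z))
  →1  add(S(add(SSZ, S^4(Z))), mul(Z, Z))
  →2  S(add(add(SSZ, S^4(Z)), mul(Z, Z)))

Answer: NO — after 2 steps the term is S(add(add(SSZ, S^4(Z)), mul(Z, Z))), not yet normal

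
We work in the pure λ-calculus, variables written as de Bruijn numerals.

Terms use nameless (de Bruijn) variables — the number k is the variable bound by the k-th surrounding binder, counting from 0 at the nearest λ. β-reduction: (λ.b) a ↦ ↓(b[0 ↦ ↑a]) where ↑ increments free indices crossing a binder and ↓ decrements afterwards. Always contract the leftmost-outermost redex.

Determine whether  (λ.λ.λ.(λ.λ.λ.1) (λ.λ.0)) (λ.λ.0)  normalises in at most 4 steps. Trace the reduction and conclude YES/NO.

  start: (λ.λ.λ.(λ.λ.λ.1) (λ.λ.0)) (λ.λ.0)
  →1  λ.λ.(λ.λ.λ.1) (λ.λ.0)
  →2  λ.λ.λ.λ.1

Answer: YES — reaches normal form λ.λ.λ.λ.1 in 2 ≤ 4 steps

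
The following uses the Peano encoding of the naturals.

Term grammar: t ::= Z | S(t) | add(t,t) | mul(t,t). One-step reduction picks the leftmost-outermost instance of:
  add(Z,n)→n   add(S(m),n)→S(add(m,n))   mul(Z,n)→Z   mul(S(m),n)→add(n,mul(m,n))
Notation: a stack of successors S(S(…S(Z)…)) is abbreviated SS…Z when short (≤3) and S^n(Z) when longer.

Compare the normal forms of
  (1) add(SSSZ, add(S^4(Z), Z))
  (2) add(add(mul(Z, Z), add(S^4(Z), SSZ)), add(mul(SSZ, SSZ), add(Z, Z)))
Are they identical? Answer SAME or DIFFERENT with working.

Term A:
  start: add(SSSZ, add(S^4(Z), Z))
  →1  S(add(SSZ, add(S^4(Z), Z)))
  →2  S(S(add(SZ, add(S^4(Z), Z))))
  →3  S(S(S(add(Z, add(S^4(Z), Z)))))
  →4  S(S(S(add(S^4(Z), Z))))
  →5  S(S(S(S(add(SSSZ, Z)))))
  →6  S(S(S(S(S(add(SSZ, Z))))))
  →7  S(S(S(S(S(S(add(SZ, Z)))))))
  →8  S(S(S(S(S(S(S(add(Z, Z))))))))
  →9  S^7(Z)

Term B:
  start: add(add(mul(Z, Z), add(S^4(Z), SSZ)), add(mul(SSZ, SSZ), add(Z, Z)))
  →1  add(add(Z, add(S^4(Z), SSZ)), add(mul(SSZ, SSZ), add(Z, Z)))
  →2  add(add(S^4(Z), SSZ), add(mul(SSZ, SSZ), add(Z, Z)))
  →3  add(S(add(SSSZ, SSZ)), add(mul(SSZ, SSZ), add(Z, Z)))
  →4  S(add(add(SSSZ, SSZ), add(mul(SSZ, SSZ), add(Z, Z))))
  →5  S(add(S(add(SSZ, SSZ)), add(mul(SSZ, SSZ), add(Z, Z))))
  →6  S(S(add(add(SSZ, SSZ), add(mul(SSZ, SSZ), add(Z, Z)))))
  →7  S(S(add(S(add(SZ, SSZ)), add(mul(SSZ, SSZ), add(Z, Z)))))
  →8  S(S(S(add(add(SZ, SSZ), add(mul(SSZ, SSZ), add(Z, Z))))))
  →9  S(S(S(add(S(add(Z, SSZ)), add(mul(SSZ, SSZ), add(Z, Z))))))
  →10  S(S(S(S(add(add(Z, SSZ), add(mul(SSZ, SSZ), add(Z, Z)))))))
  →11  S(S(S(S(add(SSZ, add(mul(SSZ, SSZ), add(Z, Z)))))))
  →12  S(S(S(S(S(add(SZ, add(mul(SSZ, SSZ), add(Z, Z))))))))
  →13  S(S(S(S(S(S(add(Z, add(mul(SSZ, SSZ), add(Z, Z)))))))))
  →14  S(S(S(S(S(S(add(mul(SSZ, SSZ), add(Z, Z))))))))
  →15  S(S(S(S(S(S(add(add(SSZ, mul(SZ, SSZ)), add(Z, Z))))))))
  →16  S(S(S(S(S(S(add(S(add(SZ, mul(SZ, SSZ))), add(Z, Z))))))))
  →17  S(S(S(S(S(S(S(add(add(SZ, mul(SZ, SSZ)), add(Z, Z)))))))))
  →18  S(S(S(S(S(S(S(add(S(add(Z, mul(SZ, SSZ))), add(Z, Z)))))))))
  →19  S(S(S(S(S(S(S(S(add(add(Z, mul(SZ, SSZ)), add(Z, Z))))))))))
  →20  S(S(S(S(S(S(S(S(add(mul(SZ, SSZ), add(Z, Z))))))))))
  →21  S(S(S(S(S(S(S(S(add(add(SSZ, mul(Z, SSZ)), add(Z, Z))))))))))
  →22  S(S(S(S(S(S(S(S(add(S(add(SZ, mul(Z, SSZ))), add(Z, Z))))))))))
  →23  S(S(S(S(S(S(S(S(S(add(add(SZ, mul(Z, SSZ)), add(Z, Z)))))))))))
  →24  S(S(S(S(S(S(S(S(S(add(S(add(Z, mul(Z, SSZ))), add(Z, Z)))))))))))
  →25  S(S(S(S(S(S(S(S(S(S(add(add(Z, mul(Z, SSZ)), add(Z, Z))))))))))))
  →26  S(S(S(S(S(S(S(S(S(S(add(mul(Z, SSZ), add(Z, Z))))))))))))
  →27  S(S(S(S(S(S(S(S(S(S(add(Z, add(Z, Z))))))))))))
  →28  S(S(S(S(S(S(S(S(S(S(add(Z, Z)))))))))))
  →29  S^10(Z)

Answer: DIFFERENT — A ⇓ S^7(Z), B ⇓ S^10(Z)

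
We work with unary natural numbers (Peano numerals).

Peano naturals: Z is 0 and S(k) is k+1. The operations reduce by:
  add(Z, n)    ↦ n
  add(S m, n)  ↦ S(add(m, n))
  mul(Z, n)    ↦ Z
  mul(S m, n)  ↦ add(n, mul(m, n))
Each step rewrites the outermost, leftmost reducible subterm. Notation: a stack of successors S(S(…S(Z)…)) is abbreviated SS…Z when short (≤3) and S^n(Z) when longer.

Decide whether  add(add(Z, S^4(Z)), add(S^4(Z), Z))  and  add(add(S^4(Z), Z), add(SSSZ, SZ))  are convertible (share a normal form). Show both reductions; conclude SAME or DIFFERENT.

Term A:
  start: add(add(Z, S^4(Z)), add(S^4(Z), Z))
  step 1: add(S^4(Z), add(S^4(Z), Z))
  step 2: S(add(SSSZ, add(S^4(Z), Z)))
  step 3: S(S(add(SSZ, add(S^4(Z), Z))))
  step 4: S(S(S(add(SZ, add(S^4(Z), Z)))))
  step 5: S(S(S(S(add(Z, add(S^4(Z), Z))))))
  step 6: S(S(S(S(add(S^4(Z), Z)))))
  step 7: S(S(S(S(S(add(SSSZ, Z))))))
  step 8: S(S(S(S(S(S(add(SSZ, Z)))))))
  step 9: S(S(S(S(S(S(S(add(SZ, Z))))))))
  step 10: S(S(S(S(S(S(S(S(add(Z, Z)))))))))
  step 11: S^8(Z)

Term B:
  start: add(add(S^4(Z), Z), add(SSSZ, SZ))
  step 1: add(S(add(SSSZ, Z)), add(SSSZ, SZ))
  step 2: S(add(add(SSSZ, Z), add(SSSZ, SZ)))
  step 3: S(add(S(add(SSZ, Z)), add(SSSZ, SZ)))
  step 4: S(S(add(add(SSZ, Z), add(SSSZ, SZ))))
  step 5: S(S(add(S(add(SZ, Z)), add(SSSZ, SZ))))
  step 6: S(S(S(add(add(SZ, Z), add(SSSZ, SZ)))))
  step 7: S(S(S(add(S(add(Z, Z)), add(SSSZ, SZ)))))
  step 8: S(S(S(S(add(add(Z, Z), add(SSSZ, SZ))))))
  step 9: S(S(S(S(add(Z, add(SSSZ, SZ))))))
  step 10: S(S(S(S(add(SSSZ, SZ)))))
  step 11: S(S(S(S(S(add(SSZ, SZ))))))
  step 12: S(S(S(S(S(S(add(SZ, SZ)))))))
  step 13: S(S(S(S(S(S(S(add(Z, SZ))))))))
  step 14: S^8(Z)

Answer: SAME — A ⇓ S^8(Z), B ⇓ S^8(Z)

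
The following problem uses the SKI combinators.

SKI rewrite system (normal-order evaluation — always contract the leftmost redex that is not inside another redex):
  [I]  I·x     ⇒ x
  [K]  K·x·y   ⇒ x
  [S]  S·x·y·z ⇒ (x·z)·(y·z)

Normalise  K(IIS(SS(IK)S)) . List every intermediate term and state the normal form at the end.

  start: K(IIS(SS(IK)S))
  step 1: K(IS(SS(IK)S))
  step 2: K(S(SS(IK)S))
  step 3: K(S(SS(IKS)))
  step 4: K(S(SS(KS)))

Answer: normal form = K(S(SS(KS)))  (in 4 steps)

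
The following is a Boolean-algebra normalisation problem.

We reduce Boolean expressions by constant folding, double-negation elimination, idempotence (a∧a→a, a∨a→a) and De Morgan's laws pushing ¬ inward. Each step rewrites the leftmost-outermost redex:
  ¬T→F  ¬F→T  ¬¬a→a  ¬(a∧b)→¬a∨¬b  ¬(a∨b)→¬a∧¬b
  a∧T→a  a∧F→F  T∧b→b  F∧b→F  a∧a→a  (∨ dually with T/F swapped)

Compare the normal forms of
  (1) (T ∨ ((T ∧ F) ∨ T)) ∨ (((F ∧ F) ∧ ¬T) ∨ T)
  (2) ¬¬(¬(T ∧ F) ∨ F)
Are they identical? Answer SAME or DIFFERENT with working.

Answer: SAME — A ⇓ T, B ⇓ T

Reduction:
Term A:
  start: (T ∨ ((T ∧ F) ∨ T)) ∨ (((F ∧ F) ∧ ¬T) ∨ T)
  [1] T ∨ (((F ∧ F) ∧ ¬T) ∨ T)
  [2] T

Term B:
  start: ¬¬(¬(T ∧ F) ∨ F)
  [1] ¬(T ∧ F) ∨ F
  [2] ¬(T ∧ F)
  [3] ¬T ∨ ¬F
  [4] F ∨ ¬F
  [5] ¬F
  [6] T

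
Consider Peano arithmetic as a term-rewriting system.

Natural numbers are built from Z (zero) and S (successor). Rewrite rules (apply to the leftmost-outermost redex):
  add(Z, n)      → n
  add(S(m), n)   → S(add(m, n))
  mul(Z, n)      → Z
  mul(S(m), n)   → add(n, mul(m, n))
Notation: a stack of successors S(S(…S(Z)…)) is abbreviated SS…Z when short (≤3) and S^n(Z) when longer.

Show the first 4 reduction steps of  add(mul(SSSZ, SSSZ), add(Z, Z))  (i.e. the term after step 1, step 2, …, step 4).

Answer: after 4 steps: S(add(S(add(SZ, mul(SSZ, SSSZ))), add(Z, Z)))

Derivation:
  start: add(mul(SSSZ, SSSZ), add(Z, Z))
  [1] add(add(SSSZ, mul(SSZ, SSSZ)), add(Z, Z))
  [2] add(S(add(SSZ, mul(SSZ, SSSZ))), add(Z, Z))
  [3] S(add(add(SSZ, mul(SSZ, SSSZ)), add(Z, Z)))
  [4] S(add(S(add(SZ, mul(SSZ, SSSZ))), add(Z, Z)))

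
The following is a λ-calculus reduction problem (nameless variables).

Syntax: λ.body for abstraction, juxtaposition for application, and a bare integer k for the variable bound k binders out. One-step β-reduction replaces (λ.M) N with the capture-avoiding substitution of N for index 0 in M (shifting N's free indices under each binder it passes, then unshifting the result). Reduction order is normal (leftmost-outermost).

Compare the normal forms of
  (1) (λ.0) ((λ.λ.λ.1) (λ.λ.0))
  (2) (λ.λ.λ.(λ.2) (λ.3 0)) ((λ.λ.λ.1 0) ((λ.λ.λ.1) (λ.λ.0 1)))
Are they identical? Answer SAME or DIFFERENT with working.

Answer: SAME — A ⇓ λ.λ.1, B ⇓ λ.λ.1

Reduction:
Term A:
  start: (λ.0) ((λ.λ.λ.1) (λ.λ.0))
  →1  (λ.λ.λ.1) (λ.λ.0)
  →2  λ.λ.1

Term B:
  start: (λ.λ.λ.(λ.2) (λ.3 0)) ((λ.λ.λ.1 0) ((λ.λ.λ.1) (λ.λ.0 1)))
  →1  λ.λ.(λ.2) (λ.(λ.λ.λ.1 0) ((λ.λ.λ.1) (λ.λ.0 1)) 0)
  →2  λ.λ.1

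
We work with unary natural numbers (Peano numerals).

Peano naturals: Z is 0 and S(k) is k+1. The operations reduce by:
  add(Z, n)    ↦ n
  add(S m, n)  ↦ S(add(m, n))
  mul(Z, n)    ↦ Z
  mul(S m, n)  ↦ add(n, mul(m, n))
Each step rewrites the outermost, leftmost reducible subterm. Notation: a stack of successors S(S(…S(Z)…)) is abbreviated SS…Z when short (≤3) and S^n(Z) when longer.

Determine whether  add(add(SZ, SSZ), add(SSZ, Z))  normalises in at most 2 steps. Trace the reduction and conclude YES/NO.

Answer: NO — after 2 steps the term is S(add(add(Z, SSZ), add(SSZ, Z))), not yet normal

Reduction:
  start: add(add(SZ, SSZ), add(SSZ, Z))
  →1  add(S(add(Z, SSZ)), add(SSZ, Z))
  →2  S(add(add(Z, SSZ), add(SSZ, Z)))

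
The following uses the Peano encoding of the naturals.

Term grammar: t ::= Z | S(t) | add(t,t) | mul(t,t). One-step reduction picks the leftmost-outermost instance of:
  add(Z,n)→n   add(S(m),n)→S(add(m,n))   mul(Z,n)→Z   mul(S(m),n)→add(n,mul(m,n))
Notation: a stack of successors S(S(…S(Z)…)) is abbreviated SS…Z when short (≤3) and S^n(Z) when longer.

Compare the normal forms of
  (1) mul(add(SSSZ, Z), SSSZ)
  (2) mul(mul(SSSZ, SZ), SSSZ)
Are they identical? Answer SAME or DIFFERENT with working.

Term A:
  start: mul(add(SSSZ, Z), SSSZ)
  step 1: mul(S(add(SSZ, Z)), SSSZ)
  step 2: add(SSSZ, mul(add(SSZ, Z), SSSZ))
  step 3: S(add(SSZ, mul(add(SSZ, Z), SSSZ)))
  step 4: S(S(add(SZ, mul(add(SSZ, Z), SSSZ))))
  step 5: S(S(S(add(Z, mul(add(SSZ, Z), SSSZ)))))
  step 6: S(S(S(mul(add(SSZ, Z), SSSZ))))
  step 7: S(S(S(mul(S(add(SZ, Z)), SSSZ))))
  step 8: S(S(S(add(SSSZ, mul(add(SZ, Z), SSSZ)))))
  step 9: S(S(S(S(add(SSZ, mul(add(SZ, Z), SSSZ))))))
  step 10: S(S(S(S(S(add(SZ, mul(add(SZ, Z), SSSZ)))))))
  step 11: S(S(S(S(S(S(add(Z, mul(add(SZ, Z), SSSZ))))))))
  step 12: S(S(S(S(S(S(mul(add(SZ, Z), SSSZ)))))))
  step 13: S(S(S(S(S(S(mul(S(add(Z, Z)), SSSZ)))))))
  step 14: S(S(S(S(S(S(add(SSSZ, mul(add(Z, Z), SSSZ))))))))
  step 15: S(S(S(S(S(S(S(add(SSZ, mul(add(Z, Z), SSSZ)))))))))
  step 16: S(S(S(S(S(S(S(S(add(SZ, mul(add(Z, Z), SSSZ))))))))))
  step 17: S(S(S(S(S(S(S(S(S(add(Z, mul(add(Z, Z), SSSZ)))))))))))
  step 18: S(S(S(S(S(S(S(S(S(mul(add(Z, Z), SSSZ))))))))))
  step 19: S(S(S(S(S(S(S(S(S(mul(Z, SSSZ))))))))))
  step 20: S^9(Z)

Term B:
  start: mul(mul(SSSZ, SZ), SSSZ)
  step 1: mul(add(SZ, mul(SSZ, SZ)), SSSZ)
  step 2: mul(S(add(Z, mul(SSZ, SZ))), SSSZ)
  step 3: add(SSSZ, mul(add(Z, mul(SSZ, SZ)), SSSZ))
  step 4: S(add(SSZ, mul(add(Z, mul(SSZ, SZ)), SSSZ)))
  step 5: S(S(add(SZ, mul(add(Z, mul(SSZ, SZ)), SSSZ))))
  step 6: S(S(S(add(Z, mul(add(Z, mul(SSZ, SZ)), SSSZ)))))
  step 7: S(S(S(mul(add(Z, mul(SSZ, SZ)), SSSZ))))
  step 8: S(S(S(mul(mul(SSZ, SZ), SSSZ))))
  step 9: S(S(S(mul(add(SZ, mul(SZ, SZ)), SSSZ))))
  step 10: S(S(S(mul(S(add(Z, mul(SZ, SZ))), SSSZ))))
  step 11: S(S(S(add(SSSZ, mul(add(Z, mul(SZ, SZ)), SSSZ)))))
  step 12: S(S(S(S(add(SSZ, mul(add(Z, mul(SZ, SZ)), SSSZ))))))
  step 13: S(S(S(S(S(add(SZ, mul(add(Z, mul(SZ, SZ)), SSSZ)))))))
  step 14: S(S(S(S(S(S(add(Z, mul(add(Z, mul(SZ, SZ)), SSSZ))))))))
  step 15: S(S(S(S(S(S(mul(add(Z, mul(SZ, SZ)), SSSZ)))))))
  step 16: S(S(S(S(S(S(mul(mul(SZ, SZ), SSSZ)))))))
  step 17: S(S(S(S(S(S(mul(add(SZ, mul(Z, SZ)), SSSZ)))))))
  step 18: S(S(S(S(S(S(mul(S(add(Z, mul(Z, SZ))), SSSZ)))))))
  step 19: S(S(S(S(S(S(add(SSSZ, mul(add(Z, mul(Z, SZ)), SSSZ))))))))
  step 20: S(S(S(S(S(S(S(add(SSZ, mul(add(Z, mul(Z, SZ)), SSSZ)))))))))
  step 21: S(S(S(S(S(S(S(S(add(SZ, mul(add(Z, mul(Z, SZ)), SSSZ))))))))))
  step 22: S(S(S(S(S(S(S(S(S(add(Z, mul(add(Z, mul(Z, SZ)), SSSZ)))))))))))
  step 23: S(S(S(S(S(S(S(S(S(mul(add(Z, mul(Z, SZ)), SSSZ))))))))))
  step 24: S(S(S(S(S(S(S(S(S(mul(mul(Z, SZ), SSSZ))))))))))
  step 25: S(S(S(S(S(S(S(S(S(mul(Z, SSSZ))))))))))
  step 26: S^9(Z)

Answer: SAME — A ⇓ S^9(Z), B ⇓ S^9(Z)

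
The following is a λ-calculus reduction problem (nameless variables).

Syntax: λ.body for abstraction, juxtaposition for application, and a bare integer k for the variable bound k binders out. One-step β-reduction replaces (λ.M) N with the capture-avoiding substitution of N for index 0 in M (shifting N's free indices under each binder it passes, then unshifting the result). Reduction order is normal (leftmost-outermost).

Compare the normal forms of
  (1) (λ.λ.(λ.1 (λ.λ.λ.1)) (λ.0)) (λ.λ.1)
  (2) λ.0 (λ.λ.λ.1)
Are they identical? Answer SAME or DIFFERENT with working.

Answer: SAME — A ⇓ λ.0 (λ.λ.λ.1), B ⇓ λ.0 (λ.λ.λ.1)

Reduction:
Term A:
  start: (λ.λ.(λ.1 (λ.λ.λ.1)) (λ.0)) (λ.λ.1)
  →1  λ.(λ.1 (λ.λ.λ.1)) (λ.0)
  →2  λ.0 (λ.λ.λ.1)

Term B:
  start: λ.0 (λ.λ.λ.1)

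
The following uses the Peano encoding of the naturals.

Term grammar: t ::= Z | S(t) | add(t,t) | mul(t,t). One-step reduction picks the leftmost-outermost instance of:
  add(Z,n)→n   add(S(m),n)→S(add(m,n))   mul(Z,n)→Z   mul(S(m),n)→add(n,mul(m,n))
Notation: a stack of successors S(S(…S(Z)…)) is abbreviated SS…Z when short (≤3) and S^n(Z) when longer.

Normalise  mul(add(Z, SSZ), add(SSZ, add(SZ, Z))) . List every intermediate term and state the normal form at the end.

  start: mul(add(Z, SSZ), add(SSZ, add(SZ, Z)))
  [1] mul(SSZ, add(SSZ, add(SZ, Z)))
  [2] add(add(SSZ, add(SZ, Z)), mul(SZ, add(SSZ, add(SZ, Z))))
  [3] add(S(add(SZ, add(SZ, Z))), mul(SZ, add(SSZ, add(SZ, Z))))
  [4] S(add(add(SZ, add(SZ, Z)), mul(SZ, add(SSZ, add(SZ, Z)))))
  [5] S(add(S(add(Z, add(SZ, Z))), mul(SZ, add(SSZ, add(SZ, Z)))))
  [6] S(S(add(add(Z, add(SZ, Z)), mul(SZ, add(SSZ, add(SZ, Z))))))
  [7] S(S(add(add(SZ, Z), mul(SZ, add(SSZ, add(SZ, Z))))))
  [8] S(S(add(S(add(Z, Z)), mul(SZ, add(SSZ, add(SZ, Z))))))
  [9] S(S(S(add(add(Z, Z), mul(SZ, add(SSZ, add(SZ, Z)))))))
  [10] S(S(S(add(Z, mul(SZ, add(SSZ, add(SZ, Z)))))))
  [11] S(S(S(mul(SZ, add(SSZ, add(SZ, Z))))))
  [12] S(S(S(add(add(SSZ, add(SZ, Z)), mul(Z, add(SSZ, add(SZ, Z)))))))
  [13] S(S(S(add(S(add(SZ, add(SZ, Z))), mul(Z, add(SSZ, add(SZ, Z)))))))
  [14] S(S(S(S(add(add(SZ, add(SZ, Z)), mul(Z, add(SSZ, add(SZ, Z))))))))
  [15] S(S(S(S(add(S(add(Z, add(SZ, Z))), mul(Z, add(SSZ, add(SZ, Z))))))))
  [16] S(S(S(S(S(add(add(Z, add(SZ, Z)), mul(Z, add(SSZ, add(SZ, Z)))))))))
  [17] S(S(S(S(S(add(add(SZ, Z), mul(Z, add(SSZ, add(SZ, Z)))))))))
  [18] S(S(S(S(S(add(S(add(Z, Z)), mul(Z, add(SSZ, add(SZ, Z)))))))))
  [19] S(S(S(S(S(S(add(add(Z, Z), mul(Z, add(SSZ, add(SZ, Z))))))))))
  [20] S(S(S(S(S(S(add(Z, mul(Z, add(SSZ, add(SZ, Z))))))))))
  [21] S(S(S(S(S(S(mul(Z, add(SSZ, add(SZ, Z)))))))))
  [22] S^6(Z)

Answer: normal form = S^6(Z)  (in 22 steps)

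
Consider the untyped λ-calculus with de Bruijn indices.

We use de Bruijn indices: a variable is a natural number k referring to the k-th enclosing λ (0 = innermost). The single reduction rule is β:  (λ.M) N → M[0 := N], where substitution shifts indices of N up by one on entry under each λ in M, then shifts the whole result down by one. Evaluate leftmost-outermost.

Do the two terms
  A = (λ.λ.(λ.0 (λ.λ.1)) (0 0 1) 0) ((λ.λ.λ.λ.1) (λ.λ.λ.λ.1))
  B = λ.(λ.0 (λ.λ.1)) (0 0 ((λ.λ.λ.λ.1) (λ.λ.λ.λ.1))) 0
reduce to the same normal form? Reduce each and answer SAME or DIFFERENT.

Term A:
  start: (λ.λ.(λ.0 (λ.λ.1)) (0 0 1) 0) ((λ.λ.λ.λ.1) (λ.λ.λ.λ.1))
  →1  λ.(λ.0 (λ.λ.1)) (0 0 ((λ.λ.λ.λ.1) (λ.λ.λ.λ.1))) 0
  →2  λ.0 0 ((λ.λ.λ.λ.1) (λ.λ.λ.λ.1)) (λ.λ.1) 0
  →3  λ.0 0 (λ.λ.λ.1) (λ.λ.1) 0

Term B:
  start: λ.(λ.0 (λ.λ.1)) (0 0 ((λ.λ.λ.λ.1) (λ.λ.λ.λ.1))) 0
  →1  λ.0 0 ((λ.λ.λ.λ.1) (λ.λ.λ.λ.1)) (λ.λ.1) 0
  →2  λ.0 0 (λ.λ.λ.1) (λ.λ.1) 0

Answer: SAME — A ⇓ λ.0 0 (λ.λ.λ.1) (λ.λ.1) 0, B ⇓ λ.0 0 (λ.λ.λ.1) (λ.λ.1) 0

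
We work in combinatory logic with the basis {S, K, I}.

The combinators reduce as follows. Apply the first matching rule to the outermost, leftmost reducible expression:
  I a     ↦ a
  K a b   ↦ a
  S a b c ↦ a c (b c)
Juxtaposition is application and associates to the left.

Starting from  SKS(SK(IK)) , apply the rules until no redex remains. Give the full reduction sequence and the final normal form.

  start: SKS(SK(IK))
  step 1: K(SK(IK))(S(SK(IK)))
  step 2: SK(IK)
  step 3: SKK

Answer: normal form = SKK  (in 3 steps)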